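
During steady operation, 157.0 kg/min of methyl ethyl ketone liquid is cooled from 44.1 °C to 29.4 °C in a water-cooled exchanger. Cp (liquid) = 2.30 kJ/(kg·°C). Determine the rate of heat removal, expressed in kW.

Q_c = 88.5 kW

Q = ṁ·Cp·ΔT = 157.0 × 2.30 × (29.4 − 44.1) = -5308.2 kJ/min
Converting: 5308.2 / 60 s = 88.469 kW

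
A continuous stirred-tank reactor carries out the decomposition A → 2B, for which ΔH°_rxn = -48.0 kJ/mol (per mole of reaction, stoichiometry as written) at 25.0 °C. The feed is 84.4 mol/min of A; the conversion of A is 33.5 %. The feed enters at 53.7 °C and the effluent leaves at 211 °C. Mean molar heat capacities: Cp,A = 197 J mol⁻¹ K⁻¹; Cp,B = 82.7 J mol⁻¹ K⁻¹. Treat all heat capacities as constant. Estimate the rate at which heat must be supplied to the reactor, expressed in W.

Q_in = 18200 W

Extent of reaction ξ = 0.335 × 84.4 = 28.274 mol/min
Reaction term: ξ·ΔH°_rxn = 28.274 × -48.0 = -1357.2 kJ/min
Sensible, feed 53.7→25 °C: -477.19 kJ/min
Outlet flows (mol/min): A 56.126, B 56.548
Sensible, products 25→211 °C: 2926.4 kJ/min
Q = ΔH = 1092.1 kJ/min = 18.201 kW
Heat supplied = 18201 W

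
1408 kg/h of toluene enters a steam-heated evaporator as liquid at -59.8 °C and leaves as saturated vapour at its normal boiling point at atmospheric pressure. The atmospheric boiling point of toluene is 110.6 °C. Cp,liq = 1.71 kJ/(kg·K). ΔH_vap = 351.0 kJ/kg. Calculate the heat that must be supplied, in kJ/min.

Q = 15100 kJ/min

liquid -59.8→110.6 °C: 291.38 kJ/kg
vaporisation at 110.6 °C: 351 kJ/kg
Δh = 291.38 + 351 = 642.38 kJ/kg
Q = ṁ·Δh = 1408 kg/h × 642.38 kJ/kg = 904480 kJ/h
|Q| = 251.24 kW = 15075 kJ/min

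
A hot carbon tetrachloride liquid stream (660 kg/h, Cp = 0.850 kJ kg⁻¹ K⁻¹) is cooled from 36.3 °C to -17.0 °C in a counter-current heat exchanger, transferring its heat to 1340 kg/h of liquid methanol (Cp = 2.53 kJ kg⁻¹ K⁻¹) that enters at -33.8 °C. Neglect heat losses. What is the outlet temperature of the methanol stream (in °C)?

Heat released by hot stream: Q = 660 × 0.850 × (36.3 − -17.0) = 29901 kJ/h
Energy balance on cold side (adiabatic exchanger): Q = ṁ_c·Cp_c·(T_c,out − T_c,in)
T_c,out = -33.8 + 29901/(1340 × 2.53) = -24.98 °C

T_c,out = -25.0 °C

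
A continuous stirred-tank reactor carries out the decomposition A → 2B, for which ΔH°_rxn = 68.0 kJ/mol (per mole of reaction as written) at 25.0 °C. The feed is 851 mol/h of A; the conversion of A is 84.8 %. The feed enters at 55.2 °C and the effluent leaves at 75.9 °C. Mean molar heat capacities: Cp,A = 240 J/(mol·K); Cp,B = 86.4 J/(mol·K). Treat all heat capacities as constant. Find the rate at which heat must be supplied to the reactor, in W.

Q_in = 14100 W

Extent of reaction ξ = 0.848 × 851 = 721.65 mol/h
Reaction term: ξ·ΔH°_rxn = 721.65 × 68.0 = 49072 kJ/h
Sensible, feed 55.2→25 °C: -6168 kJ/h
Outlet flows (mol/h): A 129.35, B 1443.3
Sensible, products 25→75.9 °C: 7927.4 kJ/h
Q = ΔH = 50831 kJ/h = 14.12 kW
Heat supplied = 14120 W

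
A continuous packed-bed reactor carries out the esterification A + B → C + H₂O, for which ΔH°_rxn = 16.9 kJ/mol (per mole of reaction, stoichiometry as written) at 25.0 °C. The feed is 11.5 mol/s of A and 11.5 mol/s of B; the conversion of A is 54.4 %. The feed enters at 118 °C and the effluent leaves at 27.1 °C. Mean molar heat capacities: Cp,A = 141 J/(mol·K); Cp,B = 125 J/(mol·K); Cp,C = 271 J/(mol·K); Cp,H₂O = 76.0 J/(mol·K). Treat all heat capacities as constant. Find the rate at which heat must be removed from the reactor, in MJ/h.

Q_out = 617 MJ/h

Extent of reaction ξ = 0.544 × 11.5 = 6.256 mol/s
Reaction term: ξ·ΔH°_rxn = 6.256 × 16.9 = 105.73 kJ/s
Sensible, feed 118→25 °C: -284.49 kJ/s
Outlet flows (mol/s): A 5.244, B 5.244, C 6.256, H₂O 6.256
Sensible, products 25→27.1 °C: 7.488 kJ/s
Q = ΔH = -171.27 kJ/s = -171.27 kW
Heat removed = 616.58 MJ/h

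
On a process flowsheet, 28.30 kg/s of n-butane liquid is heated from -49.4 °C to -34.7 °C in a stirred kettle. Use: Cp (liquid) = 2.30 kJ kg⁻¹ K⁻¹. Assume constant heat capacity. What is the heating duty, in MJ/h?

Q = ṁ·Cp·ΔT = 28.30 × 2.30 × (-34.7 − -49.4) = 956.82 kJ/s
Heating duty = 3444.6 MJ/h

Q = 3440 MJ/h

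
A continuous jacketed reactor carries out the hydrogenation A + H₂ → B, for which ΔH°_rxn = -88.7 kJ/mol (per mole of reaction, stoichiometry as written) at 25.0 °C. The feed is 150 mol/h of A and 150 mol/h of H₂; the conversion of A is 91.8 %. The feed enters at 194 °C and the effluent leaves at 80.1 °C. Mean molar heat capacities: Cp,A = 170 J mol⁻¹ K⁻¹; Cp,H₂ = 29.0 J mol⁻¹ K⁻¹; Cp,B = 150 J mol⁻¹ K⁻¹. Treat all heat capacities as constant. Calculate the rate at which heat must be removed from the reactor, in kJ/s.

Extent of reaction ξ = 0.918 × 150 = 137.7 mol/h
Reaction term: ξ·ΔH°_rxn = 137.7 × -88.7 = -12214 kJ/h
Sensible, feed 194→25 °C: -5044.6 kJ/h
Outlet flows (mol/h): A 12.3, H₂ 12.3, B 137.7
Sensible, products 25→80.1 °C: 1273 kJ/h
Q = ΔH = -15986 kJ/h = -4.4405 kW
Heat removed = 4.4405 kJ/s

Q_out = 4.44 kJ/s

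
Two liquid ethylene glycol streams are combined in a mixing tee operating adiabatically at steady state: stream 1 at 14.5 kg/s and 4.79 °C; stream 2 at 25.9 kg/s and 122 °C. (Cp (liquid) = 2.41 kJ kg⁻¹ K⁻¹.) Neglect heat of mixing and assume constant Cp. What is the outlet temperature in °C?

Energy balance with Q = 0: Σ ṁᵢCp,ᵢ(T_out − Tᵢ) = 0
T_out = Σ ṁᵢCp,ᵢTᵢ / Σ ṁᵢCp,ᵢ
      = 7782.5 / 97.364 = 79.932 °C

T_out = 79.9 °C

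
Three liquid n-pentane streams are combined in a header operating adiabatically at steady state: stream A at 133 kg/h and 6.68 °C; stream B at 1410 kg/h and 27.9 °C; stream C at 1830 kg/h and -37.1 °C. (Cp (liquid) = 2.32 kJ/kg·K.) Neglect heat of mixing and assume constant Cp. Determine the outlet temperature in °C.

T_out = -8.20 °C

No heat crosses the boundary, so H_out = H_in.
Σ ṁᵢCp,ᵢTᵢ = 133×2.32×6.68 + 1410×2.32×27.9 + 1830×2.32×-37.1 = -64184
Σ ṁᵢCp,ᵢ = 133×2.32 + 1410×2.32 + 1830×2.32 = 7825.4
T_out = -64184 / 7825.4 = -8.2021 °C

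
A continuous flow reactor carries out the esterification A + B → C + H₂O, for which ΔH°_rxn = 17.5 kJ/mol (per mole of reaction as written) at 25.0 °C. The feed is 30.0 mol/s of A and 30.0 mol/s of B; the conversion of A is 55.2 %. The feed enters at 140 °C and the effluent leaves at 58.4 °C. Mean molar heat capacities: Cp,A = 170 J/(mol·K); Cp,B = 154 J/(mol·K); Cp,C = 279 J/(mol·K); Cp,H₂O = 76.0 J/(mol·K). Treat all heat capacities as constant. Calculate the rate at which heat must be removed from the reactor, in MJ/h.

Q_out = 1750 MJ/h

Extent of reaction ξ = 0.552 × 30.0 = 16.56 mol/s
Reaction term: ξ·ΔH°_rxn = 16.56 × 17.5 = 289.8 kJ/s
Sensible, feed 140→25 °C: -1117.8 kJ/s
Outlet flows (mol/s): A 13.44, B 13.44, C 16.56, H₂O 16.56
Sensible, products 25→58.4 °C: 341.79 kJ/s
Q = ΔH = -486.21 kJ/s = -486.21 kW
Heat removed = 1750.3 MJ/h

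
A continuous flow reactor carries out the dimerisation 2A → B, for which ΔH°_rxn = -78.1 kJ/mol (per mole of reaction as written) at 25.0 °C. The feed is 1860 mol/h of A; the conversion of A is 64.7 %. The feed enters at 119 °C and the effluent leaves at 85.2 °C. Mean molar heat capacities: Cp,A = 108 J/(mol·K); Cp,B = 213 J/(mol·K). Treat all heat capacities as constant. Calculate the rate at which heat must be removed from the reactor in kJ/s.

Extent of reaction ξ = 0.647 × 1860 / 2 = 601.71 mol/h
Reaction term: ξ·ΔH°_rxn = 601.71 × -78.1 = -46994 kJ/h
Sensible, feed 119→25 °C: -18883 kJ/h
Outlet flows (mol/h): A 656.58, B 601.71
Sensible, products 25→85.2 °C: 11984 kJ/h
Q = ΔH = -53892 kJ/h = -14.97 kW
Heat removed = 14.97 kJ/s

Q_out = 15.0 kJ/s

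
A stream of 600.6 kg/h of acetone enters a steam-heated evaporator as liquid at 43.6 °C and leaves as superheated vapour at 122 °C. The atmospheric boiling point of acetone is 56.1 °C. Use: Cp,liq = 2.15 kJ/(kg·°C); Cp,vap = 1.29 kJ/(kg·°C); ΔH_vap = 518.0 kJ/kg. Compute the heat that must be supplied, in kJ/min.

Q = 6310 kJ/min

liquid 43.6→56.1 °C: 26.875 kJ/kg
vaporisation at 56.1 °C: 518 kJ/kg
vapour 56.1→122 °C: 85.011 kJ/kg
Δh = 26.875 + 518 + 85.011 = 629.89 kJ/kg
Q = ṁ·Δh = 600.6 kg/h × 629.89 kJ/kg = 378310 kJ/h
|Q| = 105.09 kW = 6305.2 kJ/min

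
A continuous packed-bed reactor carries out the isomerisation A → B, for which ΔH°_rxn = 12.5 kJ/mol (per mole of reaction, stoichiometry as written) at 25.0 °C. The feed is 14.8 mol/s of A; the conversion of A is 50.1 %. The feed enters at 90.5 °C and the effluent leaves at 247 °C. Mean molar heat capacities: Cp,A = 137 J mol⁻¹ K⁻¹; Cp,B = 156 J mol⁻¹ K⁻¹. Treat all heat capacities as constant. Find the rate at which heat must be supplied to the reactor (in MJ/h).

Q_in = 1590 MJ/h

Extent of reaction ξ = 0.501 × 14.8 = 7.4148 mol/s
Reaction term: ξ·ΔH°_rxn = 7.4148 × 12.5 = 92.685 kJ/s
Sensible, feed 90.5→25 °C: -132.81 kJ/s
Outlet flows (mol/s): A 7.3852, B 7.4148
Sensible, products 25→247 °C: 481.4 kJ/s
Q = ΔH = 441.28 kJ/s = 441.28 kW
Heat supplied = 1588.6 MJ/h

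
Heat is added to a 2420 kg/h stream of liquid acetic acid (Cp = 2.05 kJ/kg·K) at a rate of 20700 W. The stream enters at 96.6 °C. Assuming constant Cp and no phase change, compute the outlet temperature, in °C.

Q = 20700 W = 74520 kJ/h
ΔT = Q/(ṁ·Cp) = 74520/(2420×2.05) = 15.021 K
T_out = 96.6 + 15.021 = 111.62 °C

T_out = 112 °C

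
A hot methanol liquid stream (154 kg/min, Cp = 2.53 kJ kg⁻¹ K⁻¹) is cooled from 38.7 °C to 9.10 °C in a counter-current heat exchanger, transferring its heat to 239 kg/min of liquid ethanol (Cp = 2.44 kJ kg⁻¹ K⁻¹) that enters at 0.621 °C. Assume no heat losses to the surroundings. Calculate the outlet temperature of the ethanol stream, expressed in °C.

Heat released by hot stream: Q = 154 × 2.53 × (38.7 − 9.10) = 11533 kJ/min
Energy balance on cold side (adiabatic exchanger): Q = ṁ_c·Cp_c·(T_c,out − T_c,in)
T_c,out = 0.621 + 11533/(239 × 2.44) = 20.397 °C

T_c,out = 20.4 °C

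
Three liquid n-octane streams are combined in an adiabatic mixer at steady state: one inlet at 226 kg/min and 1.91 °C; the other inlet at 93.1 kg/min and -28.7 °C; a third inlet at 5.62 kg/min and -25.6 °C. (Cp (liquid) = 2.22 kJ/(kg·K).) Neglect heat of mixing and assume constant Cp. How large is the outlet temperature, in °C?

Energy balance with Q = 0: Σ ṁᵢCp,ᵢ(T_out − Tᵢ) = 0
Σ ṁᵢCp,ᵢTᵢ = 226×2.22×1.91 + 93.1×2.22×-28.7 + 5.62×2.22×-25.6 = -5292.9
Σ ṁᵢCp,ᵢ = 226×2.22 + 93.1×2.22 + 5.62×2.22 = 720.88
T_out = -5292.9 / 720.88 = -7.3423 °C

T_out = -7.34 °C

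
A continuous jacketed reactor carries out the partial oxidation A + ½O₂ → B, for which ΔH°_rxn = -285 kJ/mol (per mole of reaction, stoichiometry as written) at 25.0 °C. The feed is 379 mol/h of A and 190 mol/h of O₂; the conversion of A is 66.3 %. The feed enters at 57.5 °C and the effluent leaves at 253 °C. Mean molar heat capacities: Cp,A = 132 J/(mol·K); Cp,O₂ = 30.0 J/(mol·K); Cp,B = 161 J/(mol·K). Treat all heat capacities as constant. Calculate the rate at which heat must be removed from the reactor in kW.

Q_out = 16.6 kW

Extent of reaction ξ = 0.663 × 379 = 251.28 mol/h
Reaction term: ξ·ΔH°_rxn = 251.28 × -285 = -71614 kJ/h
Sensible, feed 57.5→25 °C: -1811.2 kJ/h
Outlet flows (mol/h): A 127.72, O₂ 64.361, B 251.28
Sensible, products 25→253 °C: 13508 kJ/h
Q = ΔH = -59917 kJ/h = -16.644 kW
Heat removed = 16.644 kW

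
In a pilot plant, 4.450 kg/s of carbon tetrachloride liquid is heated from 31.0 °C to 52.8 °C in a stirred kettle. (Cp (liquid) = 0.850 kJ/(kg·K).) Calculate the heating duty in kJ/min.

Q = ṁ·Cp·ΔT = 4.450 × 0.850 × (52.8 − 31.0) = 82.458 kJ/s
Heating duty = 4947.5 kJ/min

Q = 4950 kJ/min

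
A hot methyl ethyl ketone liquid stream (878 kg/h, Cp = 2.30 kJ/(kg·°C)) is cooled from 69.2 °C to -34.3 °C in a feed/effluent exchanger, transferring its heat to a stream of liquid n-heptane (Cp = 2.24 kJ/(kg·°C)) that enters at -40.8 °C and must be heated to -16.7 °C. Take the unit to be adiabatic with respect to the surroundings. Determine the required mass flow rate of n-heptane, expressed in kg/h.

ṁ_c = 3870 kg/h

Heat released by hot stream: Q = 878 × 2.30 × (69.2 − -34.3) = 209010 kJ/h
Energy balance on cold side (adiabatic exchanger): Q = ṁ_c·Cp_c·(T_c,out − T_c,in)
ṁ_c = 209010 / [2.24 × (-16.7 − -40.8)] = 3871.7 kg/h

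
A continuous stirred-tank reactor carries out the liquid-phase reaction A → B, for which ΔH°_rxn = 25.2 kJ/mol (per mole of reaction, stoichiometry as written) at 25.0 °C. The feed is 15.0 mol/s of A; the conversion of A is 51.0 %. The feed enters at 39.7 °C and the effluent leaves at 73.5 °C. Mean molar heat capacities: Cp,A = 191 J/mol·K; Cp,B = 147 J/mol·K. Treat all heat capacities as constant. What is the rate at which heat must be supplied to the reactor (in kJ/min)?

Extent of reaction ξ = 0.510 × 15.0 = 7.65 mol/s
Reaction term: ξ·ΔH°_rxn = 7.65 × 25.2 = 192.78 kJ/s
Sensible, feed 39.7→25 °C: -42.116 kJ/s
Outlet flows (mol/s): A 7.35, B 7.65
Sensible, products 25→73.5 °C: 122.63 kJ/s
Q = ΔH = 273.29 kJ/s = 273.29 kW
Heat supplied = 16398 kJ/min

Q_in = 16400 kJ/min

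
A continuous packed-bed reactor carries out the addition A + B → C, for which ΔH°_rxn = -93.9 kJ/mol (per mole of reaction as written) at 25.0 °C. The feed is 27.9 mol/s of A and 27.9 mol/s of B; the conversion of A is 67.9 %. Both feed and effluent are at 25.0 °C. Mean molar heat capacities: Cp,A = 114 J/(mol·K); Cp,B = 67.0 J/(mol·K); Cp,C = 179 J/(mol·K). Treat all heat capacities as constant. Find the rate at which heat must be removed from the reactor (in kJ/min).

Extent of reaction ξ = 0.679 × 27.9 = 18.944 mol/s
Reaction term: ξ·ΔH°_rxn = 18.944 × -93.9 = -1778.9 kJ/s
Q = ΔH = -1778.9 kJ/s = -1778.9 kW
Heat removed = 106730 kJ/min

Q_out = 107000 kJ/min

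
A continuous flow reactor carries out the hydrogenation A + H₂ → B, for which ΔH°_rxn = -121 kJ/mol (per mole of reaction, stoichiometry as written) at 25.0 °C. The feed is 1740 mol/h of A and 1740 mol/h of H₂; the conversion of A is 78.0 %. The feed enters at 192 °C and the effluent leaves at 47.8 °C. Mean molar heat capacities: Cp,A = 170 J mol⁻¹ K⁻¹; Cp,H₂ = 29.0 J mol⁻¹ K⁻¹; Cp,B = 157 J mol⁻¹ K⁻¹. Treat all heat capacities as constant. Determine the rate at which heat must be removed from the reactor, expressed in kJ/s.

Extent of reaction ξ = 0.780 × 1740 = 1357.2 mol/h
Reaction term: ξ·ΔH°_rxn = 1357.2 × -121 = -164220 kJ/h
Sensible, feed 192→25 °C: -57825 kJ/h
Outlet flows (mol/h): A 382.8, H₂ 382.8, B 1357.2
Sensible, products 25→47.8 °C: 6595.1 kJ/h
Q = ΔH = -215450 kJ/h = -59.848 kW
Heat removed = 59.848 kJ/s

Q_out = 59.8 kJ/s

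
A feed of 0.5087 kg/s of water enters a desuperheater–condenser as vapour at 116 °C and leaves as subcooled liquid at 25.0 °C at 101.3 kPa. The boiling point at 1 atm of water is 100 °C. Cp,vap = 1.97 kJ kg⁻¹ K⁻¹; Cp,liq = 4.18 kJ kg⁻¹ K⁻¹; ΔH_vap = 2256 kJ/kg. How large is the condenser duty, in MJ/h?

Q_c = 4760 MJ/h

vapour 116→100 °C: -31.52 kJ/kg
condensation at 100 °C: -2256 kJ/kg
liquid 100→25.0 °C: -313.5 kJ/kg
Δh = -31.52 + -2256 + -313.5 = -2601 kJ/kg
Q = ṁ·Δh = 0.5087 kg/s × -2601 kJ/kg = -1323.1 kJ/s
|Q| = 1323.1 kW = 4763.3 MJ/h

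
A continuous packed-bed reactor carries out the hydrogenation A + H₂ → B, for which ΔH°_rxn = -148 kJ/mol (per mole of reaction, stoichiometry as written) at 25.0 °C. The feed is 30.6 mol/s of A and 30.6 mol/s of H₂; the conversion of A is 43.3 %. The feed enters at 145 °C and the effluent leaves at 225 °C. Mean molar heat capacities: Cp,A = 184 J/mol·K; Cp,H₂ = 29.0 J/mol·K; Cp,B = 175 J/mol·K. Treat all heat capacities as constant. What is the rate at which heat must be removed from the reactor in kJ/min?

Q_out = 92400 kJ/min

Extent of reaction ξ = 0.433 × 30.6 = 13.25 mol/s
Reaction term: ξ·ΔH°_rxn = 13.25 × -148 = -1961 kJ/s
Sensible, feed 145→25 °C: -782.14 kJ/s
Outlet flows (mol/s): A 17.35, H₂ 17.35, B 13.25
Sensible, products 25→225 °C: 1202.9 kJ/s
Q = ΔH = -1540.2 kJ/s = -1540.2 kW
Heat removed = 92415 kJ/min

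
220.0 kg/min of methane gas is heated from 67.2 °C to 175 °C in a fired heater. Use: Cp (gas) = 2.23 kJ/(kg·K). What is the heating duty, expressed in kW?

Q = ṁ·Cp·ΔT = 220.0 × 2.23 × (175 − 67.2) = 52887 kJ/min
Converting: 52887 / 60 s = 881.44 kW

Q = 881 kW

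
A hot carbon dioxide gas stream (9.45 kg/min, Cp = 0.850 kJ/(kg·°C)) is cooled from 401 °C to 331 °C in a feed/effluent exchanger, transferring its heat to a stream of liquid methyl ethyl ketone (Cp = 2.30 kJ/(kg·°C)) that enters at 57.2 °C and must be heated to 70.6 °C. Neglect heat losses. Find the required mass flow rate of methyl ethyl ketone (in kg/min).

Heat released by hot stream: Q = 9.45 × 0.850 × (401 − 331) = 562.27 kJ/min
Energy balance on cold side (adiabatic exchanger): Q = ṁ_c·Cp_c·(T_c,out − T_c,in)
ṁ_c = 562.27 / [2.30 × (70.6 − 57.2)] = 18.244 kg/min

ṁ_c = 18.2 kg/min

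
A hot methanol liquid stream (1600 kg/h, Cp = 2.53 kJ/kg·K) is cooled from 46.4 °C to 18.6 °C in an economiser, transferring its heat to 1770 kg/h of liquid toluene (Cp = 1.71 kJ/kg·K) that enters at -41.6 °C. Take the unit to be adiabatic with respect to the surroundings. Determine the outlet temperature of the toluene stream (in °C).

Heat released by hot stream: Q = 1600 × 2.53 × (46.4 − 18.6) = 112530 kJ/h
Energy balance on cold side (adiabatic exchanger): Q = ṁ_c·Cp_c·(T_c,out − T_c,in)
T_c,out = -41.6 + 112530/(1770 × 1.71) = -4.4194 °C

T_c,out = -4.42 °C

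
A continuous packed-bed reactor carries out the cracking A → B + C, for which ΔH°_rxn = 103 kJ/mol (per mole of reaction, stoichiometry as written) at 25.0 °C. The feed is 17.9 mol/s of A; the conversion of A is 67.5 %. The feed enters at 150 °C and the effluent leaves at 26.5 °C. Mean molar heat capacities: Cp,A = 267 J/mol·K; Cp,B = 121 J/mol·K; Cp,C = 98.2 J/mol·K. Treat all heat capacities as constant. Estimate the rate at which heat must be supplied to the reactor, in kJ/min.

Q_in = 39200 kJ/min

Extent of reaction ξ = 0.675 × 17.9 = 12.082 mol/s
Reaction term: ξ·ΔH°_rxn = 12.082 × 103 = 1244.5 kJ/s
Sensible, feed 150→25 °C: -597.41 kJ/s
Outlet flows (mol/s): A 5.8175, B 12.082, C 12.082
Sensible, products 25→26.5 °C: 6.3026 kJ/s
Q = ΔH = 653.39 kJ/s = 653.39 kW
Heat supplied = 39203 kJ/min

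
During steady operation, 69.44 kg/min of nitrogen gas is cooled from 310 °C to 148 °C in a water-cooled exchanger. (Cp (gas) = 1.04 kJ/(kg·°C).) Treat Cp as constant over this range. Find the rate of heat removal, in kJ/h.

Q = ṁ·Cp·ΔT = 69.44 × 1.04 × (148 − 310) = -11699 kJ/min
Converting: 11699 / 60 s = 194.99 kW
Cooling duty = 701960 kJ/h

Q_c = 702000 kJ/h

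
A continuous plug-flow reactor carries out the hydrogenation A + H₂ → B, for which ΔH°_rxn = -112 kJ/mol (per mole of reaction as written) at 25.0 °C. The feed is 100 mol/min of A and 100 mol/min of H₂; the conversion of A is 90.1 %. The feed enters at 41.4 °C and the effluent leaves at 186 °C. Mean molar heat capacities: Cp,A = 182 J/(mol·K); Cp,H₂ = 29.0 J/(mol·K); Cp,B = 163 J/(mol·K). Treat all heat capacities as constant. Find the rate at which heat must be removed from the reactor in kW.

Q_out = 129 kW

Extent of reaction ξ = 0.901 × 100 = 90.1 mol/min
Reaction term: ξ·ΔH°_rxn = 90.1 × -112 = -10091 kJ/min
Sensible, feed 41.4→25 °C: -346.04 kJ/min
Outlet flows (mol/min): A 9.9, H₂ 9.9, B 90.1
Sensible, products 25→186 °C: 2700.8 kJ/min
Q = ΔH = -7736.4 kJ/min = -128.94 kW
Heat removed = 128.94 kW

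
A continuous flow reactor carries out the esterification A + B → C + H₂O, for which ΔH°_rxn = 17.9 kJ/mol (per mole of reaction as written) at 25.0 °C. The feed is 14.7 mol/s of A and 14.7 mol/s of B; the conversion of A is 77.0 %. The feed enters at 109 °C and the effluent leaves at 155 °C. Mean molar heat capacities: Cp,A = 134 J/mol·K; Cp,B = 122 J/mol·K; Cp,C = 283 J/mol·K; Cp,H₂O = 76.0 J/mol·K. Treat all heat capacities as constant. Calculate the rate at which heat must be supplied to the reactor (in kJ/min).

Q_in = 31600 kJ/min

Extent of reaction ξ = 0.770 × 14.7 = 11.319 mol/s
Reaction term: ξ·ΔH°_rxn = 11.319 × 17.9 = 202.61 kJ/s
Sensible, feed 109→25 °C: -316.11 kJ/s
Outlet flows (mol/s): A 3.381, B 3.381, C 11.319, H₂O 11.319
Sensible, products 25→155 °C: 640.78 kJ/s
Q = ΔH = 527.28 kJ/s = 527.28 kW
Heat supplied = 31637 kJ/min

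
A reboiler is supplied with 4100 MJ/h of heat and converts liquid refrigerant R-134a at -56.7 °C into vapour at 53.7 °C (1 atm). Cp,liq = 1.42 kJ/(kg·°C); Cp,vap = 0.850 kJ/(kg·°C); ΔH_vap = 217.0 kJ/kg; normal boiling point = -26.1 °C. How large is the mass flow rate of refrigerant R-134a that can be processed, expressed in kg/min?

Δh = 1.42×(-26.1−-56.7) + 217.0 + 0.850×(53.7−-26.1) = 328.28 kJ/kg
Q = 4100 MJ/h = 1138.9 kJ/s = 68333 kJ/min
ṁ = Q/Δh = 68333 / 328.28 = 208.15 kg/min

ṁ = 208 kg/min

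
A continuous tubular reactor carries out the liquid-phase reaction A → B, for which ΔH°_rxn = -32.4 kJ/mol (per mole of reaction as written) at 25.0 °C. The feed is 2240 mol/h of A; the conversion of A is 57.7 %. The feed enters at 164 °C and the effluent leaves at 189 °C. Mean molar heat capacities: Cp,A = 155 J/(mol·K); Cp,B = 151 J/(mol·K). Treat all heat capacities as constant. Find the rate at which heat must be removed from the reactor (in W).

Extent of reaction ξ = 0.577 × 2240 = 1292.5 mol/h
Reaction term: ξ·ΔH°_rxn = 1292.5 × -32.4 = -41876 kJ/h
Sensible, feed 164→25 °C: -48261 kJ/h
Outlet flows (mol/h): A 947.52, B 1292.5
Sensible, products 25→189 °C: 56093 kJ/h
Q = ΔH = -34044 kJ/h = -9.4567 kW
Heat removed = 9456.7 W

Q_out = 9460 W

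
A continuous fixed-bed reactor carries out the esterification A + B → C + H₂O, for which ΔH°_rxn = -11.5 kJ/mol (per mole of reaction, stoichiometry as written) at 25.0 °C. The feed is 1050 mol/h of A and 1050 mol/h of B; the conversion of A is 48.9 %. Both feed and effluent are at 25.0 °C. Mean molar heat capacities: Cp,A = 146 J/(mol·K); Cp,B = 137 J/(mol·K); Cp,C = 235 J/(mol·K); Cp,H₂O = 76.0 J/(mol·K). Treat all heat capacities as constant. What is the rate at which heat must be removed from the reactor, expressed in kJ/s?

Extent of reaction ξ = 0.489 × 1050 = 513.45 mol/h
Reaction term: ξ·ΔH°_rxn = 513.45 × -11.5 = -5904.7 kJ/h
Q = ΔH = -5904.7 kJ/h = -1.6402 kW
Heat removed = 1.6402 kJ/s

Q_out = 1.64 kJ/s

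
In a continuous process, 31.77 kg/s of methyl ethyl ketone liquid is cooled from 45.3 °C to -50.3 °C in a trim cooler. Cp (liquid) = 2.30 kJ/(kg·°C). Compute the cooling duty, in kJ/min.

Q_c = 419000 kJ/min

Q = ṁ·Cp·ΔT = 31.77 × 2.30 × (-50.3 − 45.3) = -6985.6 kJ/s
Cooling duty = 419140 kJ/min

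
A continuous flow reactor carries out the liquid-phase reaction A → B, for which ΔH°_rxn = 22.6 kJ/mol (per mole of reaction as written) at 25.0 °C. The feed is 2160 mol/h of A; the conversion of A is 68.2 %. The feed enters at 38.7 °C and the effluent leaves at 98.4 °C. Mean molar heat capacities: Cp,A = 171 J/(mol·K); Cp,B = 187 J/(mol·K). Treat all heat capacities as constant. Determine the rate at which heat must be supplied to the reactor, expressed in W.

Extent of reaction ξ = 0.682 × 2160 = 1473.1 mol/h
Reaction term: ξ·ΔH°_rxn = 1473.1 × 22.6 = 33293 kJ/h
Sensible, feed 38.7→25 °C: -5060.2 kJ/h
Outlet flows (mol/h): A 686.88, B 1473.1
Sensible, products 25→98.4 °C: 28841 kJ/h
Q = ΔH = 57073 kJ/h = 15.854 kW
Heat supplied = 15854 W

Q_in = 15900 W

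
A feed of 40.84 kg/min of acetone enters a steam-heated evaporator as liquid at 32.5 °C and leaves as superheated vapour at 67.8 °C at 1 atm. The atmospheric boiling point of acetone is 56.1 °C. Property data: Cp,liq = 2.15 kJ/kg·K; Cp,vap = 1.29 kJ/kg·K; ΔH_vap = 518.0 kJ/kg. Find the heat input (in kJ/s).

liquid 32.5→56.1 °C: 50.74 kJ/kg
vaporisation at 56.1 °C: 518 kJ/kg
vapour 56.1→67.8 °C: 15.093 kJ/kg
Δh = 50.74 + 518 + 15.093 = 583.83 kJ/kg
Q = ṁ·Δh = 40.84 kg/min × 583.83 kJ/kg = 23844 kJ/min
|Q| = 397.4 kW

Q = 397 kJ/s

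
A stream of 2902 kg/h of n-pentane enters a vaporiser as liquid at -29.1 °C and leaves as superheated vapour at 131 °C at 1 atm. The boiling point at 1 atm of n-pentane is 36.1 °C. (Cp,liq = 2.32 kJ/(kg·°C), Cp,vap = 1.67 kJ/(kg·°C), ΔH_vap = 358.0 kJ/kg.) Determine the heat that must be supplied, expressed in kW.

liquid -29.1→36.1 °C: 151.26 kJ/kg
vaporisation at 36.1 °C: 358 kJ/kg
vapour 36.1→131 °C: 158.48 kJ/kg
Δh = 151.26 + 358 + 158.48 = 667.75 kJ/kg
Q = ṁ·Δh = 2902 kg/h × 667.75 kJ/kg = 1.9378e+06 kJ/h
|Q| = 538.28 kW

Q = 538 kW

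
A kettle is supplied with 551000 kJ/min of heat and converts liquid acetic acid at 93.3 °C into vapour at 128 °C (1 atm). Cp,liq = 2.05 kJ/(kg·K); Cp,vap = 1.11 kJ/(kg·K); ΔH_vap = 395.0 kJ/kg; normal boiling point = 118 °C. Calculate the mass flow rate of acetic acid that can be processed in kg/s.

ṁ = 20.1 kg/s

Δh = 2.05×(118−93.3) + 395.0 + 1.11×(128−118) = 456.74 kJ/kg
Q = 551000 kJ/min = 9183.3 kJ/s = 9183.3 kJ/s
ṁ = Q/Δh = 9183.3 / 456.74 = 20.106 kg/s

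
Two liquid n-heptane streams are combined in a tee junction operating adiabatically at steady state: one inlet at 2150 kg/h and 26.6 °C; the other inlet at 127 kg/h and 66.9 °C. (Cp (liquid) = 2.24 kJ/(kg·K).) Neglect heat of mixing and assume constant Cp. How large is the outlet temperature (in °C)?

No heat crosses the boundary, so H_out = H_in.
T_out = Σ ṁᵢCp,ᵢTᵢ / Σ ṁᵢCp,ᵢ
      = 147140 / 5100.5 = 28.848 °C

T_out = 28.8 °C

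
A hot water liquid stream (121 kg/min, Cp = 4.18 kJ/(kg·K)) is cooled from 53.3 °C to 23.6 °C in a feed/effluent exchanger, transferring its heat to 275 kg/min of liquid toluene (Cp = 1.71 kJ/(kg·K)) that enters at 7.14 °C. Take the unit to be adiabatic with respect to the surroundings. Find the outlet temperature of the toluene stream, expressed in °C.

Heat released by hot stream: Q = 121 × 4.18 × (53.3 − 23.6) = 15022 kJ/min
Energy balance on cold side (adiabatic exchanger): Q = ṁ_c·Cp_c·(T_c,out − T_c,in)
T_c,out = 7.14 + 15022/(275 × 1.71) = 39.084 °C

T_c,out = 39.1 °C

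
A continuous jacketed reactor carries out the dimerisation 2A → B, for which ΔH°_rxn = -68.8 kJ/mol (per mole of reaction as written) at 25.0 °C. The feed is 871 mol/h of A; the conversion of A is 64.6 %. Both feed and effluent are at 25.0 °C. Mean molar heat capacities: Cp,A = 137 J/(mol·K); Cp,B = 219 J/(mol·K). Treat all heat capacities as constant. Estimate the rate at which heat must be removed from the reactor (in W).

Q_out = 5380 W

Extent of reaction ξ = 0.646 × 871 / 2 = 281.33 mol/h
Reaction term: ξ·ΔH°_rxn = 281.33 × -68.8 = -19356 kJ/h
Q = ΔH = -19356 kJ/h = -5.3766 kW
Heat removed = 5376.6 W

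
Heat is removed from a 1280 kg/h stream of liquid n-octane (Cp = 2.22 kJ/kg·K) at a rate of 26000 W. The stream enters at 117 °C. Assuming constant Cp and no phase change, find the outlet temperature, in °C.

Q = 26000 W = 93600 kJ/h
ΔT = Q/(ṁ·Cp) = 93600/(1280×2.22) = 32.939 K
T_out = 117 − 32.939 = 84.061 °C

T_out = 84.1 °C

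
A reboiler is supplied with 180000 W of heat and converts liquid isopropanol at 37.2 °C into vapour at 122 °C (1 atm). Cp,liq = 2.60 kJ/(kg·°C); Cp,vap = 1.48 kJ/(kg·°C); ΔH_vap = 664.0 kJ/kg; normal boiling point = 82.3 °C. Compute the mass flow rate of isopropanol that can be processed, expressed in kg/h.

Δh = 2.60×(82.3−37.2) + 664.0 + 1.48×(122−82.3) = 840.02 kJ/kg
Q = 180000 W = 180 kJ/s = 648000 kJ/h
ṁ = Q/Δh = 648000 / 840.02 = 771.41 kg/h

ṁ = 771 kg/h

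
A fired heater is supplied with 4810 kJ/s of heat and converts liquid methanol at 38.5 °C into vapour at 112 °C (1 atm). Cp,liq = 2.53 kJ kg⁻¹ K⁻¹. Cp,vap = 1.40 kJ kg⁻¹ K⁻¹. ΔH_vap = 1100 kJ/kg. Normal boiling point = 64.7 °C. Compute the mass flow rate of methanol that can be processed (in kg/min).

Δh = 2.53×(64.7−38.5) + 1100 + 1.40×(112−64.7) = 1232.5 kJ/kg
Q = 4810 kJ/s = 4810 kJ/s = 288600 kJ/min
ṁ = Q/Δh = 288600 / 1232.5 = 234.16 kg/min

ṁ = 234 kg/min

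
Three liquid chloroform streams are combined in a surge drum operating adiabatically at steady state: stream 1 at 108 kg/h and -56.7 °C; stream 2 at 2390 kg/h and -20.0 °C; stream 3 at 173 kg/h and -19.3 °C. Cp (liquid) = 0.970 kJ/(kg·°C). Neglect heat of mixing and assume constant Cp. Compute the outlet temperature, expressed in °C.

Adiabatic, steady state ⇒ Σ ṁᵢCp,ᵢ(T_out − Tᵢ) = 0
Σ ṁᵢCp,ᵢTᵢ = 108×0.970×-56.7 + 2390×0.970×-20.0 + 173×0.970×-19.3 = -55545
Σ ṁᵢCp,ᵢ = 108×0.970 + 2390×0.970 + 173×0.970 = 2590.9
T_out = -55545 / 2590.9 = -21.439 °C

T_out = -21.4 °C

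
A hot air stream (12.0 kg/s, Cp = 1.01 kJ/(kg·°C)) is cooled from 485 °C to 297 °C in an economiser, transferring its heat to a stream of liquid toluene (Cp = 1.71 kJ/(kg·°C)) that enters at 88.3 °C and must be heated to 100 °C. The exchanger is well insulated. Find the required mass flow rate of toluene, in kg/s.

Heat released by hot stream: Q = 12.0 × 1.01 × (485 − 297) = 2278.6 kJ/s
Energy balance on cold side (adiabatic exchanger): Q = ṁ_c·Cp_c·(T_c,out − T_c,in)
ṁ_c = 2278.6 / [1.71 × (100 − 88.3)] = 113.89 kg/s

ṁ_c = 114 kg/s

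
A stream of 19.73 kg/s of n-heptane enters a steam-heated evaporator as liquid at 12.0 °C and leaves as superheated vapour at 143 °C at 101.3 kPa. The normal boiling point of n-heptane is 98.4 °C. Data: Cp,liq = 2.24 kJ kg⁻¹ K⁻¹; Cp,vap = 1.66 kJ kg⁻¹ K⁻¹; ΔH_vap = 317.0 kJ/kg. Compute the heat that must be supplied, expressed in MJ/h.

liquid 12.0→98.4 °C: 193.54 kJ/kg
vaporisation at 98.4 °C: 317 kJ/kg
vapour 98.4→143 °C: 74.036 kJ/kg
Δh = 193.54 + 317 + 74.036 = 584.57 kJ/kg
Q = ṁ·Δh = 19.73 kg/s × 584.57 kJ/kg = 11534 kJ/s
|Q| = 11534 kW = 41521 MJ/h

Q = 41500 MJ/h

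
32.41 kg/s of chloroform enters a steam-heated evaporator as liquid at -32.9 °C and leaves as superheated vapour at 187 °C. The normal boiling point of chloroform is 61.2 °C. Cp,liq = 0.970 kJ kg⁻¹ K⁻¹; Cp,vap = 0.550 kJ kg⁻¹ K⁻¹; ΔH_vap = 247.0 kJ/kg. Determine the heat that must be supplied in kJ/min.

Q = 792000 kJ/min

liquid -32.9→61.2 °C: 91.277 kJ/kg
vaporisation at 61.2 °C: 247 kJ/kg
vapour 61.2→187 °C: 69.19 kJ/kg
Δh = 91.277 + 247 + 69.19 = 407.47 kJ/kg
Q = ṁ·Δh = 32.41 kg/s × 407.47 kJ/kg = 13206 kJ/s
|Q| = 13206 kW = 792360 kJ/min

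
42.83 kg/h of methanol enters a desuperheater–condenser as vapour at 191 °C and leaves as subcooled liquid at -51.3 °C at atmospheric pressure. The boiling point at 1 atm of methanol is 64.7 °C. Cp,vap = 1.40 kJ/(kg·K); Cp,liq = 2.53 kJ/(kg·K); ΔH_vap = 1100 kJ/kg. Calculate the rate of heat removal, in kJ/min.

vapour 191→64.7 °C: -176.82 kJ/kg
condensation at 64.7 °C: -1100 kJ/kg
liquid 64.7→-51.3 °C: -293.48 kJ/kg
Δh = -176.82 + -1100 + -293.48 = -1570.3 kJ/kg
Q = ṁ·Δh = 42.83 kg/h × -1570.3 kJ/kg = -67256 kJ/h
|Q| = 18.682 kW = 1120.9 kJ/min

Q_c = 1120 kJ/min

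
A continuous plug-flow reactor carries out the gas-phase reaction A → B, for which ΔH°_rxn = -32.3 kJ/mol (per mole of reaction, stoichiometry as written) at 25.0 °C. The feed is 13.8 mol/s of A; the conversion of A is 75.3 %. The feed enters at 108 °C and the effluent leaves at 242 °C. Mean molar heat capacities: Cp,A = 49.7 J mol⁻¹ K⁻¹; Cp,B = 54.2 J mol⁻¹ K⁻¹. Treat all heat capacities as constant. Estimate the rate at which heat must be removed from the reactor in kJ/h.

Extent of reaction ξ = 0.753 × 13.8 = 10.391 mol/s
Reaction term: ξ·ΔH°_rxn = 10.391 × -32.3 = -335.64 kJ/s
Sensible, feed 108→25 °C: -56.926 kJ/s
Outlet flows (mol/s): A 3.4086, B 10.391
Sensible, products 25→242 °C: 158.98 kJ/s
Q = ΔH = -233.59 kJ/s = -233.59 kW
Heat removed = 840920 kJ/h

Q_out = 841000 kJ/h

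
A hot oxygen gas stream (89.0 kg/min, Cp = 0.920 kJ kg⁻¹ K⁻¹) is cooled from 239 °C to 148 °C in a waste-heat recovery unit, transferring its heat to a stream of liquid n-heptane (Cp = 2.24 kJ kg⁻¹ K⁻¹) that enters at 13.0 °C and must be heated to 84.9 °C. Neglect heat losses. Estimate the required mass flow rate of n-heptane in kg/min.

ṁ_c = 46.3 kg/min

Heat released by hot stream: Q = 89.0 × 0.920 × (239 − 148) = 7451.1 kJ/min
Energy balance on cold side (adiabatic exchanger): Q = ṁ_c·Cp_c·(T_c,out − T_c,in)
ṁ_c = 7451.1 / [2.24 × (84.9 − 13.0)] = 46.264 kg/min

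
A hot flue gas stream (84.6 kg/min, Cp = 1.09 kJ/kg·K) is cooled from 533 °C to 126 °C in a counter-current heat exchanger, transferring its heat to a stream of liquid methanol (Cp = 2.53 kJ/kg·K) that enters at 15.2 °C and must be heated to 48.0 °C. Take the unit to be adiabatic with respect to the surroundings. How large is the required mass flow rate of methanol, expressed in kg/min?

ṁ_c = 452 kg/min

Heat released by hot stream: Q = 84.6 × 1.09 × (533 − 126) = 37531 kJ/min
Energy balance on cold side (adiabatic exchanger): Q = ṁ_c·Cp_c·(T_c,out − T_c,in)
ṁ_c = 37531 / [2.53 × (48.0 − 15.2)] = 452.27 kg/min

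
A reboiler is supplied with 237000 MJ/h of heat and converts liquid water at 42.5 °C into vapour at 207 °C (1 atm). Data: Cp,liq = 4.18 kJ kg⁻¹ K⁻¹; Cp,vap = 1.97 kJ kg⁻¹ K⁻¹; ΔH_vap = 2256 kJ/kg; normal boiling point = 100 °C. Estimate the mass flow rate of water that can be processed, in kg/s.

ṁ = 24.3 kg/s

Δh = 4.18×(100−42.5) + 2256 + 1.97×(207−100) = 2707.1 kJ/kg
Q = 237000 MJ/h = 65833 kJ/s = 65833 kJ/s
ṁ = Q/Δh = 65833 / 2707.1 = 24.318 kg/s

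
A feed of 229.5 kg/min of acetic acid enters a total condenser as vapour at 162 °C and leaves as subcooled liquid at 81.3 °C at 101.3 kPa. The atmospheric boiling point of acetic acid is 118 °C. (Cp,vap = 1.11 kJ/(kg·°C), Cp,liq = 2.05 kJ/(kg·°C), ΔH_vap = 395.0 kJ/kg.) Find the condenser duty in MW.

vapour 162→118 °C: -48.84 kJ/kg
condensation at 118 °C: -395 kJ/kg
liquid 118→81.3 °C: -75.235 kJ/kg
Δh = -48.84 + -395 + -75.235 = -519.08 kJ/kg
Q = ṁ·Δh = 229.5 kg/min × -519.08 kJ/kg = -119130 kJ/min
|Q| = 1985.5 kW = 1.9855 MW

Q_c = 1.99 MW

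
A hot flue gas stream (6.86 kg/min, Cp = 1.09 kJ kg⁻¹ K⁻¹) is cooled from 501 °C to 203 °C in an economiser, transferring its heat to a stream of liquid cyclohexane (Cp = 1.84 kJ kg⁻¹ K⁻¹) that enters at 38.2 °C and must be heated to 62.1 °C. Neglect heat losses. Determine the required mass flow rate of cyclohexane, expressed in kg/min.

ṁ_c = 50.7 kg/min

Heat released by hot stream: Q = 6.86 × 1.09 × (501 − 203) = 2228.3 kJ/min
Energy balance on cold side (adiabatic exchanger): Q = ṁ_c·Cp_c·(T_c,out − T_c,in)
ṁ_c = 2228.3 / [1.84 × (62.1 − 38.2)] = 50.67 kg/min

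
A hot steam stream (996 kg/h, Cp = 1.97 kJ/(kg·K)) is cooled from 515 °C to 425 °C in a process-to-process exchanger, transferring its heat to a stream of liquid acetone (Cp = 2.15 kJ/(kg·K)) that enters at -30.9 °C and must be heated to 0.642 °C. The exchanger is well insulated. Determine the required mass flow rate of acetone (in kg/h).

Heat released by hot stream: Q = 996 × 1.97 × (515 − 425) = 176590 kJ/h
Energy balance on cold side (adiabatic exchanger): Q = ṁ_c·Cp_c·(T_c,out − T_c,in)
ṁ_c = 176590 / [2.15 × (0.642 − -30.9)] = 2604 kg/h

ṁ_c = 2600 kg/h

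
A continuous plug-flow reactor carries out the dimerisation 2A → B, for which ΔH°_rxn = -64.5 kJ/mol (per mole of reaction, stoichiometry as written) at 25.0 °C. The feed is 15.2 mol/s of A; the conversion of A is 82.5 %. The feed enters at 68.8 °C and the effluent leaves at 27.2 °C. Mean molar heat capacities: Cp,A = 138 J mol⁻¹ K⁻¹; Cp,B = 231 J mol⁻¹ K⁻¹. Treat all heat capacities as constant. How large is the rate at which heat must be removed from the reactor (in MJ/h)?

Q_out = 1770 MJ/h

Extent of reaction ξ = 0.825 × 15.2 / 2 = 6.27 mol/s
Reaction term: ξ·ΔH°_rxn = 6.27 × -64.5 = -404.41 kJ/s
Sensible, feed 68.8→25 °C: -91.875 kJ/s
Outlet flows (mol/s): A 2.66, B 6.27
Sensible, products 25→27.2 °C: 3.994 kJ/s
Q = ΔH = -492.3 kJ/s = -492.3 kW
Heat removed = 1772.3 MJ/h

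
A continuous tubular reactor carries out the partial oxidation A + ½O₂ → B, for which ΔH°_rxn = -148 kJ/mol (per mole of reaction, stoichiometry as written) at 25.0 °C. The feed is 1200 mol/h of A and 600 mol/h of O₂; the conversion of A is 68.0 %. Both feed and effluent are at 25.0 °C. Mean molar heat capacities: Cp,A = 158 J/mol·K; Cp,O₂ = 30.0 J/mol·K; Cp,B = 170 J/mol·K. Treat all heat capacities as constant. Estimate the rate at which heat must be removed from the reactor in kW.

Extent of reaction ξ = 0.680 × 1200 = 816 mol/h
Reaction term: ξ·ΔH°_rxn = 816 × -148 = -120770 kJ/h
Q = ΔH = -120770 kJ/h = -33.547 kW
Heat removed = 33.547 kW

Q_out = 33.5 kW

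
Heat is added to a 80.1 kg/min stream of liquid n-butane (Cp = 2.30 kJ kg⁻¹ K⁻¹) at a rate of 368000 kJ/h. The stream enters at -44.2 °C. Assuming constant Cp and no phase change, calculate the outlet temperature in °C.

Q = 368000 kJ/h = 6133.3 kJ/min
ΔT = Q/(ṁ·Cp) = 6133.3/(80.1×2.30) = 33.292 K
T_out = -44.2 + 33.292 = -10.908 °C

T_out = -10.9 °C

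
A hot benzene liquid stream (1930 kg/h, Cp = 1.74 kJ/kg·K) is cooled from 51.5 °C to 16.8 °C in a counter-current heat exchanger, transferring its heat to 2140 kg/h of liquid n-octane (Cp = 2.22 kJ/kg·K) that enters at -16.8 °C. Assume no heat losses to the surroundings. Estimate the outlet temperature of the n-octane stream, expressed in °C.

Heat released by hot stream: Q = 1930 × 1.74 × (51.5 − 16.8) = 116530 kJ/h
Energy balance on cold side (adiabatic exchanger): Q = ṁ_c·Cp_c·(T_c,out − T_c,in)
T_c,out = -16.8 + 116530/(2140 × 2.22) = 7.7284 °C

T_c,out = 7.73 °C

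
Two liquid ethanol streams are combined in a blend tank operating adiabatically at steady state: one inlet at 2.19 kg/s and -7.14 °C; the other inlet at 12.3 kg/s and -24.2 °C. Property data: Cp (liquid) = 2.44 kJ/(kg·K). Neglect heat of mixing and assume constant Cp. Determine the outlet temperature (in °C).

Energy balance with Q = 0: Σ ṁᵢCp,ᵢ(T_out − Tᵢ) = 0
T_out = Σ ṁᵢCp,ᵢTᵢ / Σ ṁᵢCp,ᵢ
      = -764.44 / 35.356 = -21.622 °C

T_out = -21.6 °C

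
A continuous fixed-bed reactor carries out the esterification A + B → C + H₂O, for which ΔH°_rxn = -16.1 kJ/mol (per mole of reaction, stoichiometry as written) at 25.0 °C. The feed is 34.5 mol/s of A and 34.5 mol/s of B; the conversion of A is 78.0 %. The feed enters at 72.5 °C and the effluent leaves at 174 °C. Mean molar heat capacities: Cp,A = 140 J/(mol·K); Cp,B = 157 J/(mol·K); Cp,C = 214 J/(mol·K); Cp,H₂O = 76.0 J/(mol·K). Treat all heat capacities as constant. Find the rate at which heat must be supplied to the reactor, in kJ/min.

Q_in = 34700 kJ/min

Extent of reaction ξ = 0.780 × 34.5 = 26.91 mol/s
Reaction term: ξ·ΔH°_rxn = 26.91 × -16.1 = -433.25 kJ/s
Sensible, feed 72.5→25 °C: -486.71 kJ/s
Outlet flows (mol/s): A 7.59, B 7.59, C 26.91, H₂O 26.91
Sensible, products 25→174 °C: 1498.7 kJ/s
Q = ΔH = 578.7 kJ/s = 578.7 kW
Heat supplied = 34722 kJ/min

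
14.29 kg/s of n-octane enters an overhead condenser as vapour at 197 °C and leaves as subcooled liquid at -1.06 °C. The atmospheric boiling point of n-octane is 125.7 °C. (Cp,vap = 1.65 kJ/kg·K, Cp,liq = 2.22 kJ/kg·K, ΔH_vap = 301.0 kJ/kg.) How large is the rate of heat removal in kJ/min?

Q_c = 600000 kJ/min

vapour 197→125.7 °C: -117.64 kJ/kg
condensation at 125.7 °C: -301 kJ/kg
liquid 125.7→-1.06 °C: -281.41 kJ/kg
Δh = -117.64 + -301 + -281.41 = -700.05 kJ/kg
Q = ṁ·Δh = 14.29 kg/s × -700.05 kJ/kg = -10004 kJ/s
|Q| = 10004 kW = 600220 kJ/min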